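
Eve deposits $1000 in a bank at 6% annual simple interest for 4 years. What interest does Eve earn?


Use the formula I = P x R x T / 100
P x R x T = 1000 x 6 x 4 = 24000
I = 24000 / 100 = $240

$240


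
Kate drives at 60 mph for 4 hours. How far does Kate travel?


Use the formula: distance = speed x time
Speed = 60 mph, Time = 4 hours
60 x 4 = 240 miles

240 miles


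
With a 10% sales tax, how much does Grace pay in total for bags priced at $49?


Calculate the tax:
10% of $49 = $4.90
Add tax to price:
$49 + $4.90 = $53.90

$53.90


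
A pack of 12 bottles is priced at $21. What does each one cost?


Total cost: $21
Number of items: 12
Unit price: $21 / 12 = $1.75

$1.75


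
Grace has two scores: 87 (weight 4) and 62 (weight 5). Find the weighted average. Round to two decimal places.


Weighted sum:
4 x 87 + 5 x 62 = 658
Total weight:
4 + 5 = 9
Weighted average:
658 / 9 = 73.1111... ≈ 73.11

73.11


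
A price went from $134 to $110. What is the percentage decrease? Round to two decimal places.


Find the absolute change:
|110 - 134| = 24
Divide by original and multiply by 100:
24 / 134 x 100 = 17.9104...% ≈ 17.91%

17.91%


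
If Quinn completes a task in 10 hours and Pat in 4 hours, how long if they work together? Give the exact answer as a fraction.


Quinn's rate: 1/10 of the job per hour
Pat's rate: 1/4 of the job per hour
Combined rate: 1/10 + 1/4 = 7/20 per hour
Time = 1 / (7/20) = 20/7 hours (≈ 2.86 hours)

20/7 hours


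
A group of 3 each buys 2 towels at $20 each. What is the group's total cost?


Cost per person:
2 x $20 = $40
Group total:
3 x $40 = $120

$120


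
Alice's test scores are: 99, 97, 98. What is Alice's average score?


Add the scores:
99 + 97 + 98 = 294
Divide by the number of tests:
294 / 3 = 98

98


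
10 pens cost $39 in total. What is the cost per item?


Total cost: $39
Number of items: 10
Unit price: $39 / 10 = $3.90

$3.90


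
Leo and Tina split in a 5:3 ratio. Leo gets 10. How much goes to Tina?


Find the multiplier:
10 / 5 = 2
Apply to Tina's share:
3 x 2 = 6

6


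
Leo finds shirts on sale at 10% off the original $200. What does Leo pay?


Calculate the discount amount:
10% of $200 = $20
Subtract from original:
$200 - $20 = $180

$180


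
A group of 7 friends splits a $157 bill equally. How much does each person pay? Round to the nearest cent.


Total bill: $157
Number of people: 7
Each pays: $157 / 7 = $22.4285... ≈ $22.43

$22.43


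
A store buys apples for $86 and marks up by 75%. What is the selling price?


Calculate the markup amount:
75% of $86 = $64.50
Add to cost:
$86 + $64.50 = $150.50

$150.50


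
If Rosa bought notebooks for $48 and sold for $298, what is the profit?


Selling price = $298
Cost price = $48
Profit = selling price - cost price:
Profit = $298 - $48 = $250

$250


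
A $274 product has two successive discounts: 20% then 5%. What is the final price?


First discount:
20% of $274 = $54.80
Price after first discount:
$274 - $54.80 = $219.20
Second discount:
5% of $219.20 = $10.96
Final price:
$219.20 - $10.96 = $208.24

$208.24


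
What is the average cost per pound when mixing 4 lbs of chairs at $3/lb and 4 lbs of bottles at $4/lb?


Cost of chairs:
4 x $3 = $12
Cost of bottles:
4 x $4 = $16
Total cost: $12 + $16 = $28
Total weight: 8 lbs
Average: $28 / 8 = $3.50/lb

$3.50/lb


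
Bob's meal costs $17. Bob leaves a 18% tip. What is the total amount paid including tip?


Calculate the tip:
18% of $17 = $3.06
Add tip to meal cost:
$17 + $3.06 = $20.06

$20.06


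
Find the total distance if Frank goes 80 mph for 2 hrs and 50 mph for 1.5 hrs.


Leg 1 distance:
80 x 2 = 160 miles
Leg 2 distance:
50 x 1.5 = 75 miles
Total distance:
160 + 75 = 235 miles

235 miles


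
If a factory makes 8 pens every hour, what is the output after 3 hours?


Production rate: 8 pens per hour
Time: 3 hours
Total: 8 x 3 = 24 pens

24 pens


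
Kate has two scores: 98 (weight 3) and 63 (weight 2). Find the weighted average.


Weighted sum:
3 x 98 + 2 x 63 = 420
Total weight:
3 + 2 = 5
Weighted average:
420 / 5 = 84

84


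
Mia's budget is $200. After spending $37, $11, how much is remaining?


Add up expenses:
$37 + $11 = $48
Subtract from budget:
$200 - $48 = $152

$152


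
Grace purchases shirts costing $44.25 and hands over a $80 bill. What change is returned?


Start with the amount paid:
$80
Subtract the price:
$80 - $44.25 = $35.75

$35.75


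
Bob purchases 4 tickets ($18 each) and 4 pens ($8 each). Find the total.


Cost of tickets:
4 x $18 = $72
Cost of pens:
4 x $8 = $32
Add both:
$72 + $32 = $104

$104


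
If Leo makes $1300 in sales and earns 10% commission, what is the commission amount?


Convert rate to decimal:
10% = 0.1
Multiply by sales:
$1300 x 0.1 = $130

$130


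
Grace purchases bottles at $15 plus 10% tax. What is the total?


Calculate the tax:
10% of $15 = $1.50
Add tax to price:
$15 + $1.50 = $16.50

$16.50


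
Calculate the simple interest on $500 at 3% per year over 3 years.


Use the formula I = P x R x T / 100
P x R x T = 500 x 3 x 3 = 4500
I = 4500 / 100 = $45

$45


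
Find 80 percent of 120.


Convert percentage to decimal:
80% = 0.8
Multiply:
120 x 0.8 = 96

96


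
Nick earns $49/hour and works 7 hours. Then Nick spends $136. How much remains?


Calculate earnings:
7 x $49 = $343
Subtract spending:
$343 - $136 = $207

$207


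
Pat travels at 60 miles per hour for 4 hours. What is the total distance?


Use the formula: distance = speed x time
Speed = 60 mph, Time = 4 hours
60 x 4 = 240 miles

240 miles


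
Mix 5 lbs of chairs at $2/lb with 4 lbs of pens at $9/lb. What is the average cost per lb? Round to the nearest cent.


Cost of chairs:
5 x $2 = $10
Cost of pens:
4 x $9 = $36
Total cost: $10 + $36 = $46
Total weight: 9 lbs
Average: $46 / 9 = $5.1111... ≈ $5.11/lb

$5.11/lb


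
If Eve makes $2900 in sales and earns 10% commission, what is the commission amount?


Convert rate to decimal:
10% = 0.1
Multiply by sales:
$2900 x 0.1 = $290

$290


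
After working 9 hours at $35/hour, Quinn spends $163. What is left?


Calculate earnings:
9 x $35 = $315
Subtract spending:
$315 - $163 = $152

$152


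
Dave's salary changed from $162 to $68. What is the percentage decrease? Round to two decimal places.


Find the absolute change:
|68 - 162| = 94
Divide by original and multiply by 100:
94 / 162 x 100 = 58.0246...% ≈ 58.02%

58.02%


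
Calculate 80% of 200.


Convert percentage to decimal:
80% = 0.8
Multiply:
200 x 0.8 = 160

160


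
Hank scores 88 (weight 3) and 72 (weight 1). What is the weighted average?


Weighted sum:
3 x 88 + 1 x 72 = 336
Total weight:
3 + 1 = 4
Weighted average:
336 / 4 = 84

84


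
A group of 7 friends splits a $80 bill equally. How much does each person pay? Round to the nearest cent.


Total bill: $80
Number of people: 7
Each pays: $80 / 7 = $11.4285... ≈ $11.43

$11.43


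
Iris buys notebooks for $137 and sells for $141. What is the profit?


Selling price = $141
Cost price = $137
Profit = selling price - cost price:
Profit = $141 - $137 = $4

$4


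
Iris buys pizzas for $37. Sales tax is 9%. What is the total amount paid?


Calculate the tax:
9% of $37 = $3.33
Add tax to price:
$37 + $3.33 = $40.33

$40.33


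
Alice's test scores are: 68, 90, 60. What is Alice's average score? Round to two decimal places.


Add the scores:
68 + 90 + 60 = 218
Divide by the number of tests:
218 / 3 = 72.6666... ≈ 72.67

72.67


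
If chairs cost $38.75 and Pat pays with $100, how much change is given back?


Start with the amount paid:
$100
Subtract the price:
$100 - $38.75 = $61.25

$61.25


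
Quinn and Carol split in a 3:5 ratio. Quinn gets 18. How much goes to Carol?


Find the multiplier:
18 / 3 = 6
Apply to Carol's share:
5 x 6 = 30

30


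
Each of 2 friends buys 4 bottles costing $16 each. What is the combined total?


Cost per person:
4 x $16 = $64
Group total:
2 x $64 = $128

$128


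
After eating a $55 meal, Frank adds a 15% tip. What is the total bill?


Calculate the tip:
15% of $55 = $8.25
Add tip to meal cost:
$55 + $8.25 = $63.25

$63.25


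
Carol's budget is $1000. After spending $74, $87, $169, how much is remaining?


Add up expenses:
$74 + $87 + $169 = $330
Subtract from budget:
$1000 - $330 = $670

$670


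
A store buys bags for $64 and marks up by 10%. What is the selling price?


Calculate the markup amount:
10% of $64 = $6.40
Add to cost:
$64 + $6.40 = $70.40

$70.40


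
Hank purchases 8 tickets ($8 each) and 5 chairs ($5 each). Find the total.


Cost of tickets:
8 x $8 = $64
Cost of chairs:
5 x $5 = $25
Add both:
$64 + $25 = $89

$89


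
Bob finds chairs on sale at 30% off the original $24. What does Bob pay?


Calculate the discount amount:
30% of $24 = $7.20
Subtract from original:
$24 - $7.20 = $16.80

$16.80


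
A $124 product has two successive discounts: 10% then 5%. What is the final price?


First discount:
10% of $124 = $12.40
Price after first discount:
$124 - $12.40 = $111.60
Second discount:
5% of $111.60 = $5.58
Final price:
$111.60 - $5.58 = $106.02

$106.02


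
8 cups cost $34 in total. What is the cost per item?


Total cost: $34
Number of items: 8
Unit price: $34 / 8 = $4.25

$4.25


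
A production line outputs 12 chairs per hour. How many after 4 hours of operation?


Production rate: 12 chairs per hour
Time: 4 hours
Total: 12 x 4 = 48 chairs

48 chairs


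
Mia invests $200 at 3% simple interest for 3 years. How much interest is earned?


Use the formula I = P x R x T / 100
P x R x T = 200 x 3 x 3 = 1800
I = 1800 / 100 = $18

$18


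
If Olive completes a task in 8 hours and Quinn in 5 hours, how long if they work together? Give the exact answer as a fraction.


Olive's rate: 1/8 of the job per hour
Quinn's rate: 1/5 of the job per hour
Combined rate: 1/8 + 1/5 = 13/40 per hour
Time = 1 / (13/40) = 40/13 hours (≈ 3.08 hours)

40/13 hours


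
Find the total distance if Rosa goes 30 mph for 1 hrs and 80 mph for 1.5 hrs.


Leg 1 distance:
30 x 1 = 30 miles
Leg 2 distance:
80 x 1.5 = 120 miles
Total distance:
30 + 120 = 150 miles

150 miles


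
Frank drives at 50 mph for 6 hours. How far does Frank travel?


Use the formula: distance = speed x time
Speed = 50 mph, Time = 6 hours
50 x 6 = 300 miles

300 miles


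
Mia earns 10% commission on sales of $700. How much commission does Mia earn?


Convert rate to decimal:
10% = 0.1
Multiply by sales:
$700 x 0.1 = $70

$70


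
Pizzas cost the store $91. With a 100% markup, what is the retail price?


Calculate the markup amount:
100% of $91 = $91
Add to cost:
$91 + $91 = $182

$182


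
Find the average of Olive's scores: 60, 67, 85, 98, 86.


Add the scores:
60 + 67 + 85 + 98 + 86 = 396
Divide by the number of tests:
396 / 5 = 79.2

79.2


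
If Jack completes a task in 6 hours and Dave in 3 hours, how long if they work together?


Jack's rate: 1/6 of the job per hour
Dave's rate: 1/3 of the job per hour
Combined rate: 1/6 + 1/3 = 1/2 per hour
Time = 1 / (1/2) = 2 hours

2 hours


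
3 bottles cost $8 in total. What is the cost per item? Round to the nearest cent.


Total cost: $8
Number of items: 3
Unit price: $8 / 3 = $2.6666... ≈ $2.67

$2.67


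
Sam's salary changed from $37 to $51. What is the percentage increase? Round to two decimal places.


Find the absolute change:
|51 - 37| = 14
Divide by original and multiply by 100:
14 / 37 x 100 = 37.8378...% ≈ 37.84%

37.84%


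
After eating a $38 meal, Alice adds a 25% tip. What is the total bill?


Calculate the tip:
25% of $38 = $9.50
Add tip to meal cost:
$38 + $9.50 = $47.50

$47.50


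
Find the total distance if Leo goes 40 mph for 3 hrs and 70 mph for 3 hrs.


Leg 1 distance:
40 x 3 = 120 miles
Leg 2 distance:
70 x 3 = 210 miles
Total distance:
120 + 210 = 330 miles

330 miles


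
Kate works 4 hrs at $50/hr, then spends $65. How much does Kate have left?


Calculate earnings:
4 x $50 = $200
Subtract spending:
$200 - $65 = $135

$135


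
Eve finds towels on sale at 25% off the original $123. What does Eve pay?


Calculate the discount amount:
25% of $123 = $30.75
Subtract from original:
$123 - $30.75 = $92.25

$92.25


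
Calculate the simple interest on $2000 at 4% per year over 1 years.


Use the formula I = P x R x T / 100
P x R x T = 2000 x 4 x 1 = 8000
I = 8000 / 100 = $80

$80


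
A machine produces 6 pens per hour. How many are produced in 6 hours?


Production rate: 6 pens per hour
Time: 6 hours
Total: 6 x 6 = 36 pens

36 pens


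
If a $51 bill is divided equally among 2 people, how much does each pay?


Total bill: $51
Number of people: 2
Each pays: $51 / 2 = $25.50

$25.50


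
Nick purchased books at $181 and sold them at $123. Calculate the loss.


Selling price = $123
Cost price = $181
Loss = cost price - selling price:
Loss = $181 - $123 = $58

$58


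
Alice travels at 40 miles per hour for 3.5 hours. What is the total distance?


Use the formula: distance = speed x time
Speed = 40 mph, Time = 3.5 hours
40 x 3.5 = 140 miles

140 miles


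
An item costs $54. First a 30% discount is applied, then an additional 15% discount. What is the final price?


First discount:
30% of $54 = $16.20
Price after first discount:
$54 - $16.20 = $37.80
Second discount:
15% of $37.80 = $5.67
Final price:
$37.80 - $5.67 = $32.13

$32.13


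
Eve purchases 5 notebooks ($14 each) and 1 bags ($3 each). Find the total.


Cost of notebooks:
5 x $14 = $70
Cost of bags:
1 x $3 = $3
Add both:
$70 + $3 = $73

$73


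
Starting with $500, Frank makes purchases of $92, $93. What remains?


Add up expenses:
$92 + $93 = $185
Subtract from budget:
$500 - $185 = $315

$315


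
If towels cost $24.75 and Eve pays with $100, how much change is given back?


Start with the amount paid:
$100
Subtract the price:
$100 - $24.75 = $75.25

$75.25


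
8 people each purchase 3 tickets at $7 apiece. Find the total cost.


Cost per person:
3 x $7 = $21
Group total:
8 x $21 = $168

$168


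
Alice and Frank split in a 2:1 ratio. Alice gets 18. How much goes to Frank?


Find the multiplier:
18 / 2 = 9
Apply to Frank's share:
1 x 9 = 9

9


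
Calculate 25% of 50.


Convert percentage to decimal:
25% = 0.25
Multiply:
50 x 0.25 = 12.5

12.5


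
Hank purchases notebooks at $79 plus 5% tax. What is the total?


Calculate the tax:
5% of $79 = $3.95
Add tax to price:
$79 + $3.95 = $82.95

$82.95


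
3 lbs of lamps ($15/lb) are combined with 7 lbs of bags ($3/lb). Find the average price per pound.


Cost of lamps:
3 x $15 = $45
Cost of bags:
7 x $3 = $21
Total cost: $45 + $21 = $66
Total weight: 10 lbs
Average: $66 / 10 = $6.60/lb

$6.60/lb


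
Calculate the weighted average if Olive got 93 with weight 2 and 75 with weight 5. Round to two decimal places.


Weighted sum:
2 x 93 + 5 x 75 = 561
Total weight:
2 + 5 = 7
Weighted average:
561 / 7 = 80.1428... ≈ 80.14

80.14


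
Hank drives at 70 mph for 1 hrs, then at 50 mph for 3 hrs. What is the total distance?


Leg 1 distance:
70 x 1 = 70 miles
Leg 2 distance:
50 x 3 = 150 miles
Total distance:
70 + 150 = 220 miles

220 miles


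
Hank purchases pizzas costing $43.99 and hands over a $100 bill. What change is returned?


Start with the amount paid:
$100
Subtract the price:
$100 - $43.99 = $56.01

$56.01


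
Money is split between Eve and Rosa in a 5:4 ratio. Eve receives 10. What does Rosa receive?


Find the multiplier:
10 / 5 = 2
Apply to Rosa's share:
4 x 2 = 8

8


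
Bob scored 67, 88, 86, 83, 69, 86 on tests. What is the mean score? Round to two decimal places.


Add the scores:
67 + 88 + 86 + 83 + 69 + 86 = 479
Divide by the number of tests:
479 / 6 = 79.8333... ≈ 79.83

79.83


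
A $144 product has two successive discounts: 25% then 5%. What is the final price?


First discount:
25% of $144 = $36
Price after first discount:
$144 - $36 = $108
Second discount:
5% of $108 = $5.40
Final price:
$108 - $5.40 = $102.60

$102.60


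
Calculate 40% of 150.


Convert percentage to decimal:
40% = 0.4
Multiply:
150 x 0.4 = 60

60


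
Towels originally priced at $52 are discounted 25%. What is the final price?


Calculate the discount amount:
25% of $52 = $13
Subtract from original:
$52 - $13 = $39

$39


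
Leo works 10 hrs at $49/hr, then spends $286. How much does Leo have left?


Calculate earnings:
10 x $49 = $490
Subtract spending:
$490 - $286 = $204

$204


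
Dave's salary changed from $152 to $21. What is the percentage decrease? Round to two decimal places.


Find the absolute change:
|21 - 152| = 131
Divide by original and multiply by 100:
131 / 152 x 100 = 86.1842...% ≈ 86.18%

86.18%


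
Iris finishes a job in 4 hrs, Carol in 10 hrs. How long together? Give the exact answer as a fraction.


Iris's rate: 1/4 of the job per hour
Carol's rate: 1/10 of the job per hour
Combined rate: 1/4 + 1/10 = 7/20 per hour
Time = 1 / (7/20) = 20/7 hours (≈ 2.86 hours)

20/7 hours


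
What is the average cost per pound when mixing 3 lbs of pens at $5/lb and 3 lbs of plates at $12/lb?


Cost of pens:
3 x $5 = $15
Cost of plates:
3 x $12 = $36
Total cost: $15 + $36 = $51
Total weight: 6 lbs
Average: $51 / 6 = $8.50/lb

$8.50/lb


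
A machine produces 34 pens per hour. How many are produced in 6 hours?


Production rate: 34 pens per hour
Time: 6 hours
Total: 34 x 6 = 204 pens

204 pens


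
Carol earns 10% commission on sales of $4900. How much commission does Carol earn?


Convert rate to decimal:
10% = 0.1
Multiply by sales:
$4900 x 0.1 = $490

$490


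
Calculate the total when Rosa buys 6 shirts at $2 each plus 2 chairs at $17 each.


Cost of shirts:
6 x $2 = $12
Cost of chairs:
2 x $17 = $34
Add both:
$12 + $34 = $46

$46


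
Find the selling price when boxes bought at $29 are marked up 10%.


Calculate the markup amount:
10% of $29 = $2.90
Add to cost:
$29 + $2.90 = $31.90

$31.90


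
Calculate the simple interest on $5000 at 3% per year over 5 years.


Use the formula I = P x R x T / 100
P x R x T = 5000 x 3 x 5 = 75000
I = 75000 / 100 = $750

$750


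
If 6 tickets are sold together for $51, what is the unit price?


Total cost: $51
Number of items: 6
Unit price: $51 / 6 = $8.50

$8.50


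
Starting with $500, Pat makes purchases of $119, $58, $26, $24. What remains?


Add up expenses:
$119 + $58 + $26 + $24 = $227
Subtract from budget:
$500 - $227 = $273

$273


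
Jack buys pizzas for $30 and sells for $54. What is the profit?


Selling price = $54
Cost price = $30
Profit = selling price - cost price:
Profit = $54 - $30 = $24

$24


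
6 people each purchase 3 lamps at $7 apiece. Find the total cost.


Cost per person:
3 x $7 = $21
Group total:
6 x $21 = $126

$126


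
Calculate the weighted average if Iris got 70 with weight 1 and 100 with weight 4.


Weighted sum:
1 x 70 + 4 x 100 = 470
Total weight:
1 + 4 = 5
Weighted average:
470 / 5 = 94

94


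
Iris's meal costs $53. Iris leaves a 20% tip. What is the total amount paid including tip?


Calculate the tip:
20% of $53 = $10.60
Add tip to meal cost:
$53 + $10.60 = $63.60

$63.60


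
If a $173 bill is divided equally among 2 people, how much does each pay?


Total bill: $173
Number of people: 2
Each pays: $173 / 2 = $86.50

$86.50


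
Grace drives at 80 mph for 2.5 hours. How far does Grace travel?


Use the formula: distance = speed x time
Speed = 80 mph, Time = 2.5 hours
80 x 2.5 = 200 miles

200 miles


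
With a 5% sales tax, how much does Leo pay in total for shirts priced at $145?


Calculate the tax:
5% of $145 = $7.25
Add tax to price:
$145 + $7.25 = $152.25

$152.25


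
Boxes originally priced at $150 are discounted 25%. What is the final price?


Calculate the discount amount:
25% of $150 = $37.50
Subtract from original:
$150 - $37.50 = $112.50

$112.50


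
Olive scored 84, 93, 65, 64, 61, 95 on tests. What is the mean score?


Add the scores:
84 + 93 + 65 + 64 + 61 + 95 = 462
Divide by the number of tests:
462 / 6 = 77

77


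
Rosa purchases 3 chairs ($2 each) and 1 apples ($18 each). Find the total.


Cost of chairs:
3 x $2 = $6
Cost of apples:
1 x $18 = $18
Add both:
$6 + $18 = $24

$24


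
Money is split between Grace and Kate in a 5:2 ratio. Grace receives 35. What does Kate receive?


Find the multiplier:
35 / 5 = 7
Apply to Kate's share:
2 x 7 = 14

14


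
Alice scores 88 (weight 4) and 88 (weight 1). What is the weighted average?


Weighted sum:
4 x 88 + 1 x 88 = 440
Total weight:
4 + 1 = 5
Weighted average:
440 / 5 = 88

88


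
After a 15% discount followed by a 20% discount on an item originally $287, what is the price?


First discount:
15% of $287 = $43.05
Price after first discount:
$287 - $43.05 = $243.95
Second discount:
20% of $243.95 = $48.79
Final price:
$243.95 - $48.79 = $195.16

$195.16


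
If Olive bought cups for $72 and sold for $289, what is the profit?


Selling price = $289
Cost price = $72
Profit = selling price - cost price:
Profit = $289 - $72 = $217

$217


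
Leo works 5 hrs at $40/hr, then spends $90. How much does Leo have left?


Calculate earnings:
5 x $40 = $200
Subtract spending:
$200 - $90 = $110

$110


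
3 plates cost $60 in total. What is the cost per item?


Total cost: $60
Number of items: 3
Unit price: $60 / 3 = $20

$20


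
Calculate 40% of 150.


Convert percentage to decimal:
40% = 0.4
Multiply:
150 x 0.4 = 60

60


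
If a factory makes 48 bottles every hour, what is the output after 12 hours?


Production rate: 48 bottles per hour
Time: 12 hours
Total: 48 x 12 = 576 bottles

576 bottles


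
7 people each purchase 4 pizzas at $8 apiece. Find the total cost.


Cost per person:
4 x $8 = $32
Group total:
7 x $32 = $224

$224


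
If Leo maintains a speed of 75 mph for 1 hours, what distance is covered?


Use the formula: distance = speed x time
Speed = 75 mph, Time = 1 hours
75 x 1 = 75 miles

75 miles


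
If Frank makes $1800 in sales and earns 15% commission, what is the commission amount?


Convert rate to decimal:
15% = 0.15
Multiply by sales:
$1800 x 0.15 = $270

$270


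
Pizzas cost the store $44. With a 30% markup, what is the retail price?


Calculate the markup amount:
30% of $44 = $13.20
Add to cost:
$44 + $13.20 = $57.20

$57.20


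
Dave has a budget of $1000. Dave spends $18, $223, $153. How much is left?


Add up expenses:
$18 + $223 + $153 = $394
Subtract from budget:
$1000 - $394 = $606

$606


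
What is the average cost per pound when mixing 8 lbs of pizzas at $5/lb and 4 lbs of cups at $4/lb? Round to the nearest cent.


Cost of pizzas:
8 x $5 = $40
Cost of cups:
4 x $4 = $16
Total cost: $40 + $16 = $56
Total weight: 12 lbs
Average: $56 / 12 = $4.6666... ≈ $4.67/lb

$4.67/lb


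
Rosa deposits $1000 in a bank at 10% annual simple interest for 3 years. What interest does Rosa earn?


Use the formula I = P x R x T / 100
P x R x T = 1000 x 10 x 3 = 30000
I = 30000 / 100 = $300

$300


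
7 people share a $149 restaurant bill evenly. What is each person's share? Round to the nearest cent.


Total bill: $149
Number of people: 7
Each pays: $149 / 7 = $21.2857... ≈ $21.29

$21.29


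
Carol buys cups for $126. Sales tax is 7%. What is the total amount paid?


Calculate the tax:
7% of $126 = $8.82
Add tax to price:
$126 + $8.82 = $134.82

$134.82


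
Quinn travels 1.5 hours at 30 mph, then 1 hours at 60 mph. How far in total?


Leg 1 distance:
30 x 1.5 = 45 miles
Leg 2 distance:
60 x 1 = 60 miles
Total distance:
45 + 60 = 105 miles

105 miles


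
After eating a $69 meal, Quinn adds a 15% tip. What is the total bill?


Calculate the tip:
15% of $69 = $10.35
Add tip to meal cost:
$69 + $10.35 = $79.35

$79.35


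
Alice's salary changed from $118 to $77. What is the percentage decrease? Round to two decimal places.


Find the absolute change:
|77 - 118| = 41
Divide by original and multiply by 100:
41 / 118 x 100 = 34.7457...% ≈ 34.75%

34.75%


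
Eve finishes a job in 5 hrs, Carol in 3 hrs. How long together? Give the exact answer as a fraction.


Eve's rate: 1/5 of the job per hour
Carol's rate: 1/3 of the job per hour
Combined rate: 1/5 + 1/3 = 8/15 per hour
Time = 1 / (8/15) = 15/8 hours (≈ 1.88 hours)

15/8 hours


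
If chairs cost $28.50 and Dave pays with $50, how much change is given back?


Start with the amount paid:
$50
Subtract the price:
$50 - $28.50 = $21.50

$21.50


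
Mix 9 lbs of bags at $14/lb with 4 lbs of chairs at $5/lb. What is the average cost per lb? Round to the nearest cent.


Cost of bags:
9 x $14 = $126
Cost of chairs:
4 x $5 = $20
Total cost: $126 + $20 = $146
Total weight: 13 lbs
Average: $146 / 13 = $11.2307... ≈ $11.23/lb

$11.23/lb


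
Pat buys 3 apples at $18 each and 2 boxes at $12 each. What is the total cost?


Cost of apples:
3 x $18 = $54
Cost of boxes:
2 x $12 = $24
Add both:
$54 + $24 = $78

$78


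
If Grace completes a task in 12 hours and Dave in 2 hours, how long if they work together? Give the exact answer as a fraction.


Grace's rate: 1/12 of the job per hour
Dave's rate: 1/2 of the job per hour
Combined rate: 1/12 + 1/2 = 7/12 per hour
Time = 1 / (7/12) = 12/7 hours (≈ 1.71 hours)

12/7 hours


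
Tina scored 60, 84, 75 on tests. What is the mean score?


Add the scores:
60 + 84 + 75 = 219
Divide by the number of tests:
219 / 3 = 73

73


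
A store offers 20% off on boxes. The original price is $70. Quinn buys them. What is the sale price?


Calculate the discount amount:
20% of $70 = $14
Subtract from original:
$70 - $14 = $56

$56


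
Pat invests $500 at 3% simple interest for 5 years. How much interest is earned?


Use the formula I = P x R x T / 100
P x R x T = 500 x 3 x 5 = 7500
I = 7500 / 100 = $75

$75


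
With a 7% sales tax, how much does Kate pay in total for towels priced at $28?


Calculate the tax:
7% of $28 = $1.96
Add tax to price:
$28 + $1.96 = $29.96

$29.96


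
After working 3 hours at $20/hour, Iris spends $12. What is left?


Calculate earnings:
3 x $20 = $60
Subtract spending:
$60 - $12 = $48

$48


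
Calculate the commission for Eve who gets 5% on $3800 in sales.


Convert rate to decimal:
5% = 0.05
Multiply by sales:
$3800 x 0.05 = $190

$190


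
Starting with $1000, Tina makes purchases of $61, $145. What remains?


Add up expenses:
$61 + $145 = $206
Subtract from budget:
$1000 - $206 = $794

$794


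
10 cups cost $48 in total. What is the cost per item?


Total cost: $48
Number of items: 10
Unit price: $48 / 10 = $4.80

$4.80


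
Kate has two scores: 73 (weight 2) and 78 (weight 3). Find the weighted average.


Weighted sum:
2 x 73 + 3 x 78 = 380
Total weight:
2 + 3 = 5
Weighted average:
380 / 5 = 76

76


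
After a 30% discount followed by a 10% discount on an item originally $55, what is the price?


First discount:
30% of $55 = $16.50
Price after first discount:
$55 - $16.50 = $38.50
Second discount:
10% of $38.50 = $3.85
Final price:
$38.50 - $3.85 = $34.65

$34.65


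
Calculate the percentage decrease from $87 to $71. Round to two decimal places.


Find the absolute change:
|71 - 87| = 16
Divide by original and multiply by 100:
16 / 87 x 100 = 18.3908...% ≈ 18.39%

18.39%


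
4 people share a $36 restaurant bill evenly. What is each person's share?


Total bill: $36
Number of people: 4
Each pays: $36 / 4 = $9

$9


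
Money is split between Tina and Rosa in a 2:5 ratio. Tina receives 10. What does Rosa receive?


Find the multiplier:
10 / 2 = 5
Apply to Rosa's share:
5 x 5 = 25

25


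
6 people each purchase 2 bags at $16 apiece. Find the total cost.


Cost per person:
2 x $16 = $32
Group total:
6 x $32 = $192

$192


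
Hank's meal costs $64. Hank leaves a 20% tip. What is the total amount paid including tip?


Calculate the tip:
20% of $64 = $12.80
Add tip to meal cost:
$64 + $12.80 = $76.80

$76.80


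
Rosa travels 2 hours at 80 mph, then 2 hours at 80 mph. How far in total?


Leg 1 distance:
80 x 2 = 160 miles
Leg 2 distance:
80 x 2 = 160 miles
Total distance:
160 + 160 = 320 miles

320 miles


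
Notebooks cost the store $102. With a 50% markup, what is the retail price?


Calculate the markup amount:
50% of $102 = $51
Add to cost:
$102 + $51 = $153

$153


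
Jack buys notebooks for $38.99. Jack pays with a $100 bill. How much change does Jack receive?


Start with the amount paid:
$100
Subtract the price:
$100 - $38.99 = $61.01

$61.01


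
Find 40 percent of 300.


Convert percentage to decimal:
40% = 0.4
Multiply:
300 x 0.4 = 120

120


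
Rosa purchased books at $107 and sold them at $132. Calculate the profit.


Selling price = $132
Cost price = $107
Profit = selling price - cost price:
Profit = $132 - $107 = $25

$25


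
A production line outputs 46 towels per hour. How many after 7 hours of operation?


Production rate: 46 towels per hour
Time: 7 hours
Total: 46 x 7 = 322 towels

322 towels


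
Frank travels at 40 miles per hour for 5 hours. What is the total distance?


Use the formula: distance = speed x time
Speed = 40 mph, Time = 5 hours
40 x 5 = 200 miles

200 miles


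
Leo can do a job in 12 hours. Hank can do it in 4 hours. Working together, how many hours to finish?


Leo's rate: 1/12 of the job per hour
Hank's rate: 1/4 of the job per hour
Combined rate: 1/12 + 1/4 = 1/3 per hour
Time = 1 / (1/3) = 3 hours

3 hours


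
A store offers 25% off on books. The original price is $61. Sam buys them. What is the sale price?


Calculate the discount amount:
25% of $61 = $15.25
Subtract from original:
$61 - $15.25 = $45.75

$45.75


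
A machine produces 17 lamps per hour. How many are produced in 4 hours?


Production rate: 17 lamps per hour
Time: 4 hours
Total: 17 x 4 = 68 lamps

68 lamps


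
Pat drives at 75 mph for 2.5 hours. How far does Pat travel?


Use the formula: distance = speed x time
Speed = 75 mph, Time = 2.5 hours
75 x 2.5 = 187.5 miles

187.5 miles


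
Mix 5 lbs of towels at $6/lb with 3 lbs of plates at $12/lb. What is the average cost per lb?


Cost of towels:
5 x $6 = $30
Cost of plates:
3 x $12 = $36
Total cost: $30 + $36 = $66
Total weight: 8 lbs
Average: $66 / 8 = $8.25/lb

$8.25/lb


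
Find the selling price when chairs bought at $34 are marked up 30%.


Calculate the markup amount:
30% of $34 = $10.20
Add to cost:
$34 + $10.20 = $44.20

$44.20


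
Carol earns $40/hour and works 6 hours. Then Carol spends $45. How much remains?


Calculate earnings:
6 x $40 = $240
Subtract spending:
$240 - $45 = $195

$195


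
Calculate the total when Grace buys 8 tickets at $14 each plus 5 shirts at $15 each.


Cost of tickets:
8 x $14 = $112
Cost of shirts:
5 x $15 = $75
Add both:
$112 + $75 = $187

$187


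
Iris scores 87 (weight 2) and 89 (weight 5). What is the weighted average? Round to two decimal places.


Weighted sum:
2 x 87 + 5 x 89 = 619
Total weight:
2 + 5 = 7
Weighted average:
619 / 7 = 88.4285... ≈ 88.43

88.43


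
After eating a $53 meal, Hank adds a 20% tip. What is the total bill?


Calculate the tip:
20% of $53 = $10.60
Add tip to meal cost:
$53 + $10.60 = $63.60

$63.60


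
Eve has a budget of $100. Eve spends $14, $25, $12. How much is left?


Add up expenses:
$14 + $25 + $12 = $51
Subtract from budget:
$100 - $51 = $49

$49


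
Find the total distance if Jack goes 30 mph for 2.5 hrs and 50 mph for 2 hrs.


Leg 1 distance:
30 x 2.5 = 75 miles
Leg 2 distance:
50 x 2 = 100 miles
Total distance:
75 + 100 = 175 miles

175 miles


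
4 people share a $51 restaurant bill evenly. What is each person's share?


Total bill: $51
Number of people: 4
Each pays: $51 / 4 = $12.75

$12.75


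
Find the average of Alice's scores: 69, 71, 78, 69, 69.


Add the scores:
69 + 71 + 78 + 69 + 69 = 356
Divide by the number of tests:
356 / 5 = 71.2

71.2


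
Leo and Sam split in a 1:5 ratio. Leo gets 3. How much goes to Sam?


Find the multiplier:
3 / 1 = 3
Apply to Sam's share:
5 x 3 = 15

15


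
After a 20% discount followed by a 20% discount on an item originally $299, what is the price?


First discount:
20% of $299 = $59.80
Price after first discount:
$299 - $59.80 = $239.20
Second discount:
20% of $239.20 = $47.84
Final price:
$239.20 - $47.84 = $191.36

$191.36


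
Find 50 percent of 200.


Convert percentage to decimal:
50% = 0.5
Multiply:
200 x 0.5 = 100

100


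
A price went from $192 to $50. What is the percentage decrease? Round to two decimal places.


Find the absolute change:
|50 - 192| = 142
Divide by original and multiply by 100:
142 / 192 x 100 = 73.9583...% ≈ 73.96%

73.96%


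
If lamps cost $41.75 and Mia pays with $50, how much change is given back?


Start with the amount paid:
$50
Subtract the price:
$50 - $41.75 = $8.25

$8.25


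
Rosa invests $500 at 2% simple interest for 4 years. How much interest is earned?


Use the formula I = P x R x T / 100
P x R x T = 500 x 2 x 4 = 4000
I = 4000 / 100 = $40

$40


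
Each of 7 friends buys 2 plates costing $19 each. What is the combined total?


Cost per person:
2 x $19 = $38
Group total:
7 x $38 = $266

$266


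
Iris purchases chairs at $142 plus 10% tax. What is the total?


Calculate the tax:
10% of $142 = $14.20
Add tax to price:
$142 + $14.20 = $156.20

$156.20


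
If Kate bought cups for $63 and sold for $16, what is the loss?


Selling price = $16
Cost price = $63
Loss = cost price - selling price:
Loss = $63 - $16 = $47

$47


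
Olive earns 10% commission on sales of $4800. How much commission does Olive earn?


Convert rate to decimal:
10% = 0.1
Multiply by sales:
$4800 x 0.1 = $480

$480


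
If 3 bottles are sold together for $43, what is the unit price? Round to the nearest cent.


Total cost: $43
Number of items: 3
Unit price: $43 / 3 = $14.3333... ≈ $14.33

$14.33


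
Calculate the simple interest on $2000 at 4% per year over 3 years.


Use the formula I = P x R x T / 100
P x R x T = 2000 x 4 x 3 = 24000
I = 24000 / 100 = $240

$240


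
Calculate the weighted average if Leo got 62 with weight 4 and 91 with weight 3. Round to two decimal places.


Weighted sum:
4 x 62 + 3 x 91 = 521
Total weight:
4 + 3 = 7
Weighted average:
521 / 7 = 74.4285... ≈ 74.43

74.43


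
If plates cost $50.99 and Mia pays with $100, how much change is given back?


Start with the amount paid:
$100
Subtract the price:
$100 - $50.99 = $49.01

$49.01


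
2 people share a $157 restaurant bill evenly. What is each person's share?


Total bill: $157
Number of people: 2
Each pays: $157 / 2 = $78.50

$78.50


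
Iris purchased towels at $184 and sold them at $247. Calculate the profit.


Selling price = $247
Cost price = $184
Profit = selling price - cost price:
Profit = $247 - $184 = $63

$63


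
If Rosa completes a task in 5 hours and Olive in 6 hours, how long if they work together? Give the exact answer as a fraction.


Rosa's rate: 1/5 of the job per hour
Olive's rate: 1/6 of the job per hour
Combined rate: 1/5 + 1/6 = 11/30 per hour
Time = 1 / (11/30) = 30/11 hours (≈ 2.73 hours)

30/11 hours


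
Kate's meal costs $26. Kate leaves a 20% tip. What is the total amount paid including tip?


Calculate the tip:
20% of $26 = $5.20
Add tip to meal cost:
$26 + $5.20 = $31.20

$31.20


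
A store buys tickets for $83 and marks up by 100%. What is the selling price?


Calculate the markup amount:
100% of $83 = $83
Add to cost:
$83 + $83 = $166

$166


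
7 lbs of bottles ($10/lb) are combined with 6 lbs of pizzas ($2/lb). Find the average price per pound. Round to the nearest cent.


Cost of bottles:
7 x $10 = $70
Cost of pizzas:
6 x $2 = $12
Total cost: $70 + $12 = $82
Total weight: 13 lbs
Average: $82 / 13 = $6.3076... ≈ $6.31/lb

$6.31/lb


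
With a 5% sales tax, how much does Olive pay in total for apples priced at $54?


Calculate the tax:
5% of $54 = $2.70
Add tax to price:
$54 + $2.70 = $56.70

$56.70


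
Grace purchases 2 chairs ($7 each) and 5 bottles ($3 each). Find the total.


Cost of chairs:
2 x $7 = $14
Cost of bottles:
5 x $3 = $15
Add both:
$14 + $15 = $29

$29


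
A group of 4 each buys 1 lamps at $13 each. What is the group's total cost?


Cost per person:
1 x $13 = $13
Group total:
4 x $13 = $52

$52


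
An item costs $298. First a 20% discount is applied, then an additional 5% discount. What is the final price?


First discount:
20% of $298 = $59.60
Price after first discount:
$298 - $59.60 = $238.40
Second discount:
5% of $238.40 = $11.92
Final price:
$238.40 - $11.92 = $226.48

$226.48


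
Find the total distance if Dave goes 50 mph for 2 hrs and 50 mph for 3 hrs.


Leg 1 distance:
50 x 2 = 100 miles
Leg 2 distance:
50 x 3 = 150 miles
Total distance:
100 + 150 = 250 miles

250 miles


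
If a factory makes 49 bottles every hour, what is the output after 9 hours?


Production rate: 49 bottles per hour
Time: 9 hours
Total: 49 x 9 = 441 bottles

441 bottles


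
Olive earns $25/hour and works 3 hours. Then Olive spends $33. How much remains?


Calculate earnings:
3 x $25 = $75
Subtract spending:
$75 - $33 = $42

$42


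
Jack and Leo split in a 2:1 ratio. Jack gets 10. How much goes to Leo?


Find the multiplier:
10 / 2 = 5
Apply to Leo's share:
1 x 5 = 5

5


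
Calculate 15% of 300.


Convert percentage to decimal:
15% = 0.15
Multiply:
300 x 0.15 = 45

45


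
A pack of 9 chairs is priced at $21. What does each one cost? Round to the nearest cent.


Total cost: $21
Number of items: 9
Unit price: $21 / 9 = $2.3333... ≈ $2.33

$2.33


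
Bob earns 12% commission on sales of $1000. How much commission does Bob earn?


Convert rate to decimal:
12% = 0.12
Multiply by sales:
$1000 x 0.12 = $120

$120


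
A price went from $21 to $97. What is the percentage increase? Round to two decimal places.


Find the absolute change:
|97 - 21| = 76
Divide by original and multiply by 100:
76 / 21 x 100 = 361.9047...% ≈ 361.9%

361.9%


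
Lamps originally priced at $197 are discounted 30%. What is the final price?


Calculate the discount amount:
30% of $197 = $59.10
Subtract from original:
$197 - $59.10 = $137.90

$137.90


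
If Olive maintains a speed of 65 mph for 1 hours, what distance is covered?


Use the formula: distance = speed x time
Speed = 65 mph, Time = 1 hours
65 x 1 = 65 miles

65 miles


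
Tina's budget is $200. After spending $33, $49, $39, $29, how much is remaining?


Add up expenses:
$33 + $49 + $39 + $29 = $150
Subtract from budget:
$200 - $150 = $50

$50


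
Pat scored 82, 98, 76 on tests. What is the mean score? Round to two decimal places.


Add the scores:
82 + 98 + 76 = 256
Divide by the number of tests:
256 / 3 = 85.3333... ≈ 85.33

85.33


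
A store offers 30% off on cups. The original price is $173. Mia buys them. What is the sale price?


Calculate the discount amount:
30% of $173 = $51.90
Subtract from original:
$173 - $51.90 = $121.10

$121.10


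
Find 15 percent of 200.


Convert percentage to decimal:
15% = 0.15
Multiply:
200 x 0.15 = 30

30
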